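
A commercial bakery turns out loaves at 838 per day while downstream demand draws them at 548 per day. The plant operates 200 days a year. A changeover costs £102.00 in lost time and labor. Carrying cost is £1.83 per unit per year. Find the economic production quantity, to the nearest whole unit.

Q* ≈ 5,942 loaves

Annual demand D = 548 × 200 = 109,600.
Production build-up factor (1 − d/p) = 1 − 548/838 = 0.3461.
Q* = √(2DS / (H(1 − d/p))) = √(2 × 109,600 × 102 / (1.83 × 0.3461)).
= √(22,358,400 / 0.6333) ≈ 5941.797.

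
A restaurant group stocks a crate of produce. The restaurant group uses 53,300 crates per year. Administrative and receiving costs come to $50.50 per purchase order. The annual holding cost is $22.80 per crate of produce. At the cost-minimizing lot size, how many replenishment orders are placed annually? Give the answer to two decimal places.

EOQ = √(2DS/H) = √(2 × 53,300 × 50.5 / 22.8) ≈ 485.91.
Orders per year = D / Q* = 53,300 / 485.91 ≈ 109.691.

N ≈ 109.69 orders per year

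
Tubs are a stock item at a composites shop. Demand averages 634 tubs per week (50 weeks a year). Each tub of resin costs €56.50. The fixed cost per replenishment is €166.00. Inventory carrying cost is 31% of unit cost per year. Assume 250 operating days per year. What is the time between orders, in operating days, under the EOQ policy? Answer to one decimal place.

Annual demand D = 634 × 50 = 31,700.
Holding cost H = 0.31 × €56.50 = €17.5150 per unit per year.
The optimal lot size = √(2DS/H) = √(2 × 31,700 × 166 / 17.515) ≈ 775.16.
Cycle time = Q*/D × 250 = 775.16 / 31,700 × 250 ≈ 6.113 days.

T ≈ 6.1 days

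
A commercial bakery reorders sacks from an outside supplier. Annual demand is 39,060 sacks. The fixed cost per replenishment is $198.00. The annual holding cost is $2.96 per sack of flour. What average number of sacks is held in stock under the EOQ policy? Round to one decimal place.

EOQ = √(2DS/H) = √(2 × 39,060 × 198 / 2.96) ≈ 2285.96.
Average inventory = Q*/2 ≈ 2285.96 / 2 = 1142.978.

Average inventory ≈ 1,143.0 sacks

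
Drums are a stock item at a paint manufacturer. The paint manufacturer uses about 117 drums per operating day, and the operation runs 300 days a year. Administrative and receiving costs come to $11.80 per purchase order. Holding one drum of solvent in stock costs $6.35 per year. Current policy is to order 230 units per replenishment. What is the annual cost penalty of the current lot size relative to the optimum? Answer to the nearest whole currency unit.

Extra cost ≈ $238 per year

Annual demand D = 117 × 300 = 35,100.
EOQ = √(2DS/H) = √(2 × 35,100 × 11.8 / 6.35) ≈ 361.18.
Cost at Q* = (D/Q*)S + (Q*/2)H = √(2DSH) ≈ $2,293.49.
Cost at Q = 230: (35,100/230)×11.8 + (230/2)×6.35 = $1,800.78 + $730.25 = $2,531.03.
Excess = $2,531.03 − $2,293.49 = $237.54.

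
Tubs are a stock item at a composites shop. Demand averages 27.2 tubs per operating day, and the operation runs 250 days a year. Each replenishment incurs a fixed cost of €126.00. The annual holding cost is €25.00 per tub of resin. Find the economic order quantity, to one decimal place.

Q* ≈ 261.8 tubs

Annual demand D = 27.2 × 250 = 6,800.
EOQ = √(2DS / H) = √(2 × 6,800 × 126 / 25).
= √(1,713,600 / 25) = √68,544 ≈ 261.809.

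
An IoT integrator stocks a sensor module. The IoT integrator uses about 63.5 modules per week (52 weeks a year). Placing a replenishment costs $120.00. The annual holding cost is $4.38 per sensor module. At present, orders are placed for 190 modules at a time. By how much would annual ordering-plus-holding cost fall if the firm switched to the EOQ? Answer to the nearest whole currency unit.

Annual demand D = 63.5 × 52 = 3,302.
EOQ = √(2DS/H) = √(2 × 3,302 × 120 / 4.38) ≈ 425.36.
Cost at Q* = (D/Q*)S + (Q*/2)H = √(2DSH) ≈ $1,863.08.
Cost at Q = 190: (3,302/190)×120 + (190/2)×4.38 = $2,085.47 + $416.10 = $2,501.57.
Excess = $2,501.57 − $1,863.08 = $638.49.

Extra cost ≈ $638 per year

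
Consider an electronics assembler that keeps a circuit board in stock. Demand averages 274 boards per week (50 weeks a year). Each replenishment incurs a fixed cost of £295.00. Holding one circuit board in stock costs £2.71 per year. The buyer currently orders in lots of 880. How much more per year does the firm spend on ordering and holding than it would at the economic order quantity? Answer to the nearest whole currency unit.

Annual demand D = 274 × 50 = 13,700.
EOQ = √(2DS/H) = √(2 × 13,700 × 295 / 2.71) ≈ 1727.04.
Cost at Q* = (D/Q*)S + (Q*/2)H = √(2DSH) ≈ £4,680.27.
Cost at Q = 880: (13,700/880)×295 + (880/2)×2.71 = £4,592.61 + £1,192.40 = £5,785.01.
Excess = £5,785.01 − £4,680.27 = £1,104.74.

Extra cost ≈ £1,105 per year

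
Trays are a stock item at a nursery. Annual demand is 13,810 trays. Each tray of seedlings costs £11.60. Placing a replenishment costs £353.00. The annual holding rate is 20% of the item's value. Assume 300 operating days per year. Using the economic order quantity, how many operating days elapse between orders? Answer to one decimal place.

T ≈ 44.5 days

Holding cost H = 0.20 × £11.60 = £2.3200 per unit per year.
The optimal lot size = √(2DS/H) = √(2 × 13,810 × 353 / 2.32) ≈ 2050.01.
Cycle time = Q*/D × 300 = 2050.01 / 13,810 × 300 ≈ 44.533 days.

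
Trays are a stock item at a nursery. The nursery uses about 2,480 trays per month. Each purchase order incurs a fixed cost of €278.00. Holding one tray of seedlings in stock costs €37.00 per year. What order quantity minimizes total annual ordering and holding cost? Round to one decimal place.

Annual demand D = 2,480 × 12 = 29,760.
EOQ = √(2DS / H) = √(2 × 29,760 × 278 / 37).
= √(16,546,560 / 37) = √447,204.3243 ≈ 668.733.

Q* ≈ 668.7 trays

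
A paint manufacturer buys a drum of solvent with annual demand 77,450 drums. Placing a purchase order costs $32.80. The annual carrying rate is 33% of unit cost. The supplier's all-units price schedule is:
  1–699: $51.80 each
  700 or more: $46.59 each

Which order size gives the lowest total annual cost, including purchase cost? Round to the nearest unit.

Holding cost per unit per year at price C is H = 0.33·C.
For each price level, check whether its EOQ is feasible; otherwise the best quantity at that price is the breakpoint.
EOQ at $51.80 = 545.2 (feasible in tier 1): TC = 77,450×$51.80 + (77,450/545.2)×32.8 + (545.2/2)×0.33×$51.80 = $4,021,229.33.
EOQ at $46.59 = 574.9 < 700, so use break Q=700: TC = 77,450×$46.59 + (77,450/700.0)×32.8 + (700.0/2)×0.33×$46.59 = $3,617,405.73.
Lowest total cost is $3,617,405.73 at Q = 700.0.

Q* ≈ 700 drums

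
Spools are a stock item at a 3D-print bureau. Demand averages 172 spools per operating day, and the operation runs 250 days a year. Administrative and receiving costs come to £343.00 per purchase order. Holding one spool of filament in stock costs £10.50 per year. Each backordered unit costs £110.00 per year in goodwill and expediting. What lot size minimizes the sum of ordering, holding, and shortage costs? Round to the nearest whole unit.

Annual demand D = 172 × 250 = 43,000.
With planned backorders, Q* = √(2DS/H) · √((H+B)/B).
√(2DS/H) = √(2 × 43,000 × 343 / 10.5) = 1676.107.
√((H+B)/B) = √((10.5+110)/110) = 1.0466.
Q* ≈ 1754.280.

Q* ≈ 1,754 spools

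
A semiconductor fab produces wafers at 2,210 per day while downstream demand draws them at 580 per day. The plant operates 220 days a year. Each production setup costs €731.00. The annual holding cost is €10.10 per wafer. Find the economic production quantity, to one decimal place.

Annual demand D = 580 × 220 = 127,600.
Production build-up factor (1 − d/p) = 1 − 580/2,210 = 0.7376.
Q* = √(2DS / (H(1 − d/p))) = √(2 × 127,600 × 731 / (10.1 × 0.7376)).
= √(186,551,200 / 7.4493) ≈ 5004.269.

Q* ≈ 5,004.3 wafers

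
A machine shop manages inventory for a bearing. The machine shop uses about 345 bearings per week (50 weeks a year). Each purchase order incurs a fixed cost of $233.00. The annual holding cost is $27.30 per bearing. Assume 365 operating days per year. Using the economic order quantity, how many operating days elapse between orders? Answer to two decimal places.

T ≈ 11.48 days

Annual demand D = 345 × 50 = 17,250.
EOQ = √(2DS/H) = √(2 × 17,250 × 233 / 27.3) ≈ 542.63.
Cycle time = Q*/D × 365 = 542.63 / 17,250 × 365 ≈ 11.482 days.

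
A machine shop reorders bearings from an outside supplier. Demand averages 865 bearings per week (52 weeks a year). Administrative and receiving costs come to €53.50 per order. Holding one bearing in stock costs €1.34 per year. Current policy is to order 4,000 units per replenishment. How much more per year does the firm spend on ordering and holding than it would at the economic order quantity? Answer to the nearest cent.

Annual demand D = 865 × 52 = 44,980.
EOQ = √(2DS/H) = √(2 × 44,980 × 53.5 / 1.34) ≈ 1895.17.
Cost at Q* = (D/Q*)S + (Q*/2)H = √(2DSH) ≈ €2,539.53.
Cost at Q = 4,000: (44,980/4,000)×53.5 + (4,000/2)×1.34 = €601.61 + €2,680.00 = €3,281.61.
Excess = €3,281.61 − €2,539.53 = €742.07.

Extra cost ≈ €742.07 per year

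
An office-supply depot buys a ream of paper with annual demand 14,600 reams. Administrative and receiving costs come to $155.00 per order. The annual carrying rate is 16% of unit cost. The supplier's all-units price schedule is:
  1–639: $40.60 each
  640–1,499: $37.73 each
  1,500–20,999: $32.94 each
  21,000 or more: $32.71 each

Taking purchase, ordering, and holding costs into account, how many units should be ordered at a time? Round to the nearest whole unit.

Holding cost per unit per year at price C is H = 0.16·C.
For each price level, check whether its EOQ is feasible; otherwise the best quantity at that price is the breakpoint.
Tier 1 ($40.60): EOQ = 834.7 exceeds tier's upper bound 639, so this tier is dominated.
EOQ at $37.73 = 865.9 (feasible in tier 2): TC = 14,600×$37.73 + (14,600/865.9)×155 + (865.9/2)×0.16×$37.73 = $556,085.10.
EOQ at $32.94 = 926.7 < 1500, so use break Q=1500: TC = 14,600×$32.94 + (14,600/1500.0)×155 + (1500.0/2)×0.16×$32.94 = $486,385.47.
EOQ at $32.71 = 929.9 < 21000, so use break Q=21000: TC = 14,600×$32.71 + (14,600/21000.0)×155 + (21000.0/2)×0.16×$32.71 = $532,626.56.
Lowest total cost is $486,385.47 at Q = 1500.0.

Q* ≈ 1,500 reams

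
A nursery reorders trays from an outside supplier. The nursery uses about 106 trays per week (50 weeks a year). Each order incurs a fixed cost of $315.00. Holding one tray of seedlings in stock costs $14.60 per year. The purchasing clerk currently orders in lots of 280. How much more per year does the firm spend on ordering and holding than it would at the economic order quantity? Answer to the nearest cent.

Extra cost ≈ $1,024.42 per year

Annual demand D = 106 × 50 = 5,300.
EOQ = √(2DS/H) = √(2 × 5,300 × 315 / 14.6) ≈ 478.22.
Cost at Q* = (D/Q*)S + (Q*/2)H = √(2DSH) ≈ $6,982.08.
Cost at Q = 280: (5,300/280)×315 + (280/2)×14.6 = $5,962.50 + $2,044.00 = $8,006.50.
Excess = $8,006.50 − $6,982.08 = $1,024.42.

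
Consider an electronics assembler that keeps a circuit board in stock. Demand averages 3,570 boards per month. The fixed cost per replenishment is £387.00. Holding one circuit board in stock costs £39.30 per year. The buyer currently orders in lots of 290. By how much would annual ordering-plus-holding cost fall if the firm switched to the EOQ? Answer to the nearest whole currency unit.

Extra cost ≈ £26,769 per year

Annual demand D = 3,570 × 12 = 42,840.
EOQ = √(2DS/H) = √(2 × 42,840 × 387 / 39.3) ≈ 918.54.
Cost at Q* = (D/Q*)S + (Q*/2)H = √(2DSH) ≈ £36,098.69.
Cost at Q = 290: (42,840/290)×387 + (290/2)×39.3 = £57,169.24 + £5,698.50 = £62,867.74.
Excess = £62,867.74 − £36,098.69 = £26,769.05.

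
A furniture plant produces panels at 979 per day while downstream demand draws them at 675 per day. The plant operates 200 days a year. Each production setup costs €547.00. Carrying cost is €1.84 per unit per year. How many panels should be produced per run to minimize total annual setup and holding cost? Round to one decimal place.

Q* ≈ 16,077.6 panels

Annual demand D = 675 × 200 = 135,000.
Production build-up factor (1 − d/p) = 1 − 675/979 = 0.3105.
Q* = √(2DS / (H(1 − d/p))) = √(2 × 135,000 × 547 / (1.84 × 0.3105)).
= √(147,690,000 / 0.5714) ≈ 16077.599.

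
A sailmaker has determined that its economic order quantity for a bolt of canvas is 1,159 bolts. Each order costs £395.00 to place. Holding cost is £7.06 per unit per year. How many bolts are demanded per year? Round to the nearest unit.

Squaring Q* = √(2DS/H) gives Q*² = 2DS/H.
From Q* = √(2DS/H): D = Q*²H / (2S) = 1,159² × 7.06 / (2 × 395) = 12004.511.

D ≈ 12,005 bolts per year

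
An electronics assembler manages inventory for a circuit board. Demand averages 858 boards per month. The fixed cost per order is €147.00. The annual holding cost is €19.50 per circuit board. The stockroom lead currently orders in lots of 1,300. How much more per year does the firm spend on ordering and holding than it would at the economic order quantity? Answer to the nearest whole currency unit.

Extra cost ≈ €6,156 per year

Annual demand D = 858 × 12 = 10,296.
EOQ = √(2DS/H) = √(2 × 10,296 × 147 / 19.5) ≈ 393.99.
Cost at Q* = (D/Q*)S + (Q*/2)H = √(2DSH) ≈ €7,682.90.
Cost at Q = 1,300: (10,296/1,300)×147 + (1,300/2)×19.5 = €1,164.24 + €12,675.00 = €13,839.24.
Excess = €13,839.24 − €7,682.90 = €6,156.34.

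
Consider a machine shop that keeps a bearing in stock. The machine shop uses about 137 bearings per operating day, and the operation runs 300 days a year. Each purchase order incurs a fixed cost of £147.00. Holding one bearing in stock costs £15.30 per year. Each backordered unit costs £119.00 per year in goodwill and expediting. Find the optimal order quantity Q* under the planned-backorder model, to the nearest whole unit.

Annual demand D = 137 × 300 = 41,100.
With planned backorders, Q* = √(2DS/H) · √((H+B)/B).
√(2DS/H) = √(2 × 41,100 × 147 / 15.3) = 888.687.
√((H+B)/B) = √((15.3+119)/119) = 1.0623.
Q* ≈ 944.090.

Q* ≈ 944 bearings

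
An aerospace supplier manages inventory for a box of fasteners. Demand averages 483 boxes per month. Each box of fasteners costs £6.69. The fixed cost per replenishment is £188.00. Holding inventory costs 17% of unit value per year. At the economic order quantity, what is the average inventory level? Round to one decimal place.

Average inventory ≈ 692.1 boxes

Annual demand D = 483 × 12 = 5,796.
Holding cost H = 0.17 × £6.69 = £1.1373 per unit per year.
Q* = √(2DS/H) = √(2 × 5,796 × 188 / 1.1373) ≈ 1384.27.
Average inventory = Q*/2 ≈ 1384.27 / 2 = 692.135.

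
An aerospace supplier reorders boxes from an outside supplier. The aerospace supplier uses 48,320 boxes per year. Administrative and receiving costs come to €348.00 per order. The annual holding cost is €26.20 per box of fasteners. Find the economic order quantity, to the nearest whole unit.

Q* ≈ 1,133 boxes

EOQ = √(2DS / H) = √(2 × 48,320 × 348 / 26.2).
= √(33,630,720 / 26.2) = √1,283,615.2672 ≈ 1132.967.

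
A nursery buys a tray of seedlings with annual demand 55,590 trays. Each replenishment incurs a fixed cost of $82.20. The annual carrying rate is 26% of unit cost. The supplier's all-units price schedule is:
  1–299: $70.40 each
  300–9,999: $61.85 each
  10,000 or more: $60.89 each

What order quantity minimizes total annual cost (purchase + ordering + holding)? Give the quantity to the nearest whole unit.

Holding cost per unit per year at price C is H = 0.26·C.
Candidates are each tier's EOQ (if it falls in that tier) and each price-break quantity.
Tier 1 ($70.40): EOQ = 706.6 exceeds tier's upper bound 299, so this tier is dominated.
EOQ at $61.85 = 753.9 (feasible in tier 2): TC = 55,590×$61.85 + (55,590/753.9)×82.2 + (753.9/2)×0.26×$61.85 = $3,450,364.38.
EOQ at $60.89 = 759.8 < 10000, so use break Q=10000: TC = 55,590×$60.89 + (55,590/10000.0)×82.2 + (10000.0/2)×0.26×$60.89 = $3,464,489.05.
Lowest total cost is $3,450,364.38 at Q = 753.9.

Q* ≈ 754 trays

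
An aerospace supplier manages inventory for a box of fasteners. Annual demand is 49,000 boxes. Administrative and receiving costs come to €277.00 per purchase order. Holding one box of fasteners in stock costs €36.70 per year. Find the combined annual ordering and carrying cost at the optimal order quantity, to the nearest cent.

TC* ≈ €31,563.56

Q* = √(2DS/H) = √(2 × 49,000 × 277 / 36.7) ≈ 860.04.
At the optimum the two cost components are equal, so total cost = 2·(Q*/2)H = Q*·H.
Minimum total = √(2DSH) = √(2 × 49,000 × 277 × 36.7) ≈ 31563.558.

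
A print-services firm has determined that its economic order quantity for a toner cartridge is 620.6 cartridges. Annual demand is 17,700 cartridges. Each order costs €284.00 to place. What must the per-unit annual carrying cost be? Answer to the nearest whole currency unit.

H ≈ €26

Invert the EOQ relation Q*² = 2DS/H.
From Q* = √(2DS/H): H = 2DS / Q*² = 2 × 17,700 × 284 / 620.6² = 26.1035.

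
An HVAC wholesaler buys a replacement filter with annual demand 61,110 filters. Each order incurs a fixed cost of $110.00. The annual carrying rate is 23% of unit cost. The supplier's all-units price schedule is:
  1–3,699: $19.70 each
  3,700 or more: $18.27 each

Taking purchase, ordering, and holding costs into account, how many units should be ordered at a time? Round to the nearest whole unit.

Holding cost per unit per year at price C is H = 0.23·C.
Evaluate total cost at each tier's feasible EOQ or, if the EOQ is below the tier, at the tier's minimum quantity.
EOQ at $19.70 = 1722.5 (feasible in tier 1): TC = 61,110×$19.70 + (61,110/1722.5)×110 + (1722.5/2)×0.23×$19.70 = $1,211,671.85.
EOQ at $18.27 = 1788.7 < 3700, so use break Q=3700: TC = 61,110×$18.27 + (61,110/3700.0)×110 + (3700.0/2)×0.23×$18.27 = $1,126,070.37.
Lowest total cost is $1,126,070.37 at Q = 3700.0.

Q* ≈ 3,700 filters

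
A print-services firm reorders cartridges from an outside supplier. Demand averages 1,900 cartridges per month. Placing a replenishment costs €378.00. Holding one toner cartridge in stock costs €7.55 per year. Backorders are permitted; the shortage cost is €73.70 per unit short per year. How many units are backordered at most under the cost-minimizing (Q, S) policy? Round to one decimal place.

Annual demand D = 1,900 × 12 = 22,800.
With planned backorders, Q* = √(2DS/H) · √((H+B)/B).
√(2DS/H) = √(2 × 22,800 × 378 / 7.55) = 1510.967.
√((H+B)/B) = √((7.55+73.7)/73.7) = 1.0500.
Q* ≈ 1586.473.
S* = Q* · H/(H+B) = 1586.473 × 7.55/81.25 ≈ 147.420.

S* ≈ 147.4 cartridges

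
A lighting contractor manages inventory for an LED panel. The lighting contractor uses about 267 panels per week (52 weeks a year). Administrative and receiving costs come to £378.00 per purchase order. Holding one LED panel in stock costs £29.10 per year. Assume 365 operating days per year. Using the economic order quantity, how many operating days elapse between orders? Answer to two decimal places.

T ≈ 15.79 days

Annual demand D = 267 × 52 = 13,884.
EOQ = √(2DS/H) = √(2 × 13,884 × 378 / 29.1) ≈ 600.58.
Cycle time = Q*/D × 365 = 600.58 / 13,884 × 365 ≈ 15.789 days.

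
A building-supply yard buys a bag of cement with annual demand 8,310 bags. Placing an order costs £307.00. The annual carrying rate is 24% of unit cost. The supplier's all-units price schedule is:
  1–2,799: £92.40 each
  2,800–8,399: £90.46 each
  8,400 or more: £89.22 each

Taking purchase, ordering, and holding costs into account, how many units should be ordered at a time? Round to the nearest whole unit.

Q* ≈ 480 bags

Holding cost per unit per year at price C is H = 0.24·C.
Evaluate total cost at each tier's feasible EOQ or, if the EOQ is below the tier, at the tier's minimum quantity.
EOQ at £92.40 = 479.7 (feasible in tier 1): TC = 8,310×£92.40 + (8,310/479.7)×307 + (479.7/2)×0.24×£92.40 = £778,481.17.
EOQ at £90.46 = 484.8 < 2800, so use break Q=2800: TC = 8,310×£90.46 + (8,310/2800.0)×307 + (2800.0/2)×0.24×£90.46 = £783,028.29.
EOQ at £89.22 = 488.1 < 8400, so use break Q=8400: TC = 8,310×£89.22 + (8,310/8400.0)×307 + (8400.0/2)×0.24×£89.22 = £831,655.67.
Lowest total cost is £778,481.17 at Q = 479.7.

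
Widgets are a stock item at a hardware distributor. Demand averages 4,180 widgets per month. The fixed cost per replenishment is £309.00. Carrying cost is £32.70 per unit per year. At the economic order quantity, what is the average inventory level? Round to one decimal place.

Annual demand D = 4,180 × 12 = 50,160.
Q* = √(2DS/H) = √(2 × 50,160 × 309 / 32.7) ≈ 973.64.
Average inventory = Q*/2 ≈ 973.64 / 2 = 486.821.

Average inventory ≈ 486.8 widgets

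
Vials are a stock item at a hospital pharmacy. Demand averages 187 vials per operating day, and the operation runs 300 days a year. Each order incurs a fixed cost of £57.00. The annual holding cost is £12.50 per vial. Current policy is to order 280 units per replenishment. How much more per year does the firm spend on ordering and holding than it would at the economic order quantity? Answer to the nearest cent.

Extra cost ≈ £4,229.30 per year

Annual demand D = 187 × 300 = 56,100.
EOQ = √(2DS/H) = √(2 × 56,100 × 57 / 12.5) ≈ 715.28.
Cost at Q* = (D/Q*)S + (Q*/2)H = √(2DSH) ≈ £8,941.06.
Cost at Q = 280: (56,100/280)×57 + (280/2)×12.5 = £11,420.36 + £1,750.00 = £13,170.36.
Excess = £13,170.36 − £8,941.06 = £4,229.30.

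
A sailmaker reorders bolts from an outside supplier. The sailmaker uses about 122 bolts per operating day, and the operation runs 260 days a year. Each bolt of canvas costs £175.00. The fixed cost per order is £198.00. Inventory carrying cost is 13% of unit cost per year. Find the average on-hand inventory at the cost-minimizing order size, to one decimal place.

Annual demand D = 122 × 260 = 31,720.
Holding cost H = 0.13 × £175.00 = £22.7500 per unit per year.
EOQ = √(2DS/H) = √(2 × 31,720 × 198 / 22.75) ≈ 743.06.
Average inventory = Q*/2 ≈ 743.06 / 2 = 371.530.

Average inventory ≈ 371.5 bolts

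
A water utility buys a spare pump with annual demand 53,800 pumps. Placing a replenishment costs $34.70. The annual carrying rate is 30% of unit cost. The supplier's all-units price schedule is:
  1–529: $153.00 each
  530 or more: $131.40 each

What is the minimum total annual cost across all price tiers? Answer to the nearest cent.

Holding cost per unit per year at price C is H = 0.30·C.
For each price level, check whether its EOQ is feasible; otherwise the best quantity at that price is the breakpoint.
EOQ at $153.00 = 285.2 (feasible in tier 1): TC = 53,800×$153.00 + (53,800/285.2)×34.7 + (285.2/2)×0.30×$153.00 = $8,244,491.13.
EOQ at $131.40 = 307.8 < 530, so use break Q=530: TC = 53,800×$131.40 + (53,800/530.0)×34.7 + (530.0/2)×0.30×$131.40 = $7,083,288.68.
Lowest total cost among the candidates is at Q = 530.0.

TC* ≈ $7,083,288.68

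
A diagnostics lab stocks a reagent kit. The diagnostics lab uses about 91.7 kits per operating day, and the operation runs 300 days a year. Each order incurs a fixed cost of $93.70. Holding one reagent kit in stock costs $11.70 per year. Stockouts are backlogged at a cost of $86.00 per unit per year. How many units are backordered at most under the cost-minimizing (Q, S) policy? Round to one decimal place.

S* ≈ 84.7 kits

Annual demand D = 91.7 × 300 = 27,510.
With planned backorders, Q* = √(2DS/H) · √((H+B)/B).
√(2DS/H) = √(2 × 27,510 × 93.7 / 11.7) = 663.800.
√((H+B)/B) = √((11.7+86)/86) = 1.0659.
Q* ≈ 707.514.
S* = Q* · H/(H+B) = 707.514 × 11.7/97.7 ≈ 84.728.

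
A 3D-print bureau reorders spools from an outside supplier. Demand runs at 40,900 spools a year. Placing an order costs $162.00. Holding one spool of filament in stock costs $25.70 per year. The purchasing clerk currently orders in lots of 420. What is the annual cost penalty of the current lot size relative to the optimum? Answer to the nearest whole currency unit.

Extra cost ≈ $2,718 per year

EOQ = √(2DS/H) = √(2 × 40,900 × 162 / 25.7) ≈ 718.07.
Cost at Q* = (D/Q*)S + (Q*/2)H = √(2DSH) ≈ $18,454.43.
Cost at Q = 420: (40,900/420)×162 + (420/2)×25.7 = $15,775.71 + $5,397.00 = $21,172.71.
Excess = $21,172.71 − $18,454.43 = $2,718.28.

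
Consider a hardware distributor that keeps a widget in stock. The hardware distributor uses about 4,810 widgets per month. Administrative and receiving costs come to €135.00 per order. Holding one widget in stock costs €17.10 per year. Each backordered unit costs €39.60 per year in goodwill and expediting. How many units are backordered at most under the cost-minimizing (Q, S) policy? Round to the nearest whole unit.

Annual demand D = 4,810 × 12 = 57,720.
With planned backorders, Q* = √(2DS/H) · √((H+B)/B).
√(2DS/H) = √(2 × 57,720 × 135 / 17.1) = 954.656.
√((H+B)/B) = √((17.1+39.6)/39.6) = 1.1966.
Q* ≈ 1142.328.
S* = Q* · H/(H+B) = 1142.328 × 17.1/56.7 ≈ 344.512.

S* ≈ 345 widgets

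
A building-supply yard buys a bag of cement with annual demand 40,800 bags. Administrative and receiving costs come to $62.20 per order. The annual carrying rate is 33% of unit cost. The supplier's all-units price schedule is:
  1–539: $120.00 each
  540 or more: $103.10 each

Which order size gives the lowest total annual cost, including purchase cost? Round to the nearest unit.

Holding cost per unit per year at price C is H = 0.33·C.
Evaluate total cost at each tier's feasible EOQ or, if the EOQ is below the tier, at the tier's minimum quantity.
EOQ at $120.00 = 358.0 (feasible in tier 1): TC = 40,800×$120.00 + (40,800/358.0)×62.2 + (358.0/2)×0.33×$120.00 = $4,910,177.12.
EOQ at $103.10 = 386.2 < 540, so use break Q=540: TC = 40,800×$103.10 + (40,800/540.0)×62.2 + (540.0/2)×0.33×$103.10 = $4,220,365.77.
Lowest total cost is $4,220,365.77 at Q = 540.0.

Q* ≈ 540 bags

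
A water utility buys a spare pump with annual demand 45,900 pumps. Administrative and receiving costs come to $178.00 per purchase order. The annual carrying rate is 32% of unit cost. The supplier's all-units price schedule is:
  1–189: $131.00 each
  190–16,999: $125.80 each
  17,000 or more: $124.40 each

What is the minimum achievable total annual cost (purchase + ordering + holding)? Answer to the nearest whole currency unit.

TC* ≈ $5,799,868

Holding cost per unit per year at price C is H = 0.32·C.
Candidates are each tier's EOQ (if it falls in that tier) and each price-break quantity.
Tier 1 ($131.00): EOQ = 624.3 exceeds tier's upper bound 189, so this tier is dominated.
EOQ at $125.80 = 637.1 (feasible in tier 2): TC = 45,900×$125.80 + (45,900/637.1)×178 + (637.1/2)×0.32×$125.80 = $5,799,867.60.
EOQ at $124.40 = 640.7 < 17000, so use break Q=17000: TC = 45,900×$124.40 + (45,900/17000.0)×178 + (17000.0/2)×0.32×$124.40 = $6,048,808.60.
Lowest total cost among the candidates is at Q = 637.1.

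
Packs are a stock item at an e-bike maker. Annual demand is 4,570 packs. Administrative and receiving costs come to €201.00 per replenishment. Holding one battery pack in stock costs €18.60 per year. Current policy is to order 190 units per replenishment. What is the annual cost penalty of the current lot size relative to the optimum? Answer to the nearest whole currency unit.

EOQ = √(2DS/H) = √(2 × 4,570 × 201 / 18.6) ≈ 314.28.
Cost at Q* = (D/Q*)S + (Q*/2)H = √(2DSH) ≈ €5,845.58.
Cost at Q = 190: (4,570/190)×201 + (190/2)×18.6 = €4,834.58 + €1,767.00 = €6,601.58.
Excess = €6,601.58 − €5,845.58 = €756.00.

Extra cost ≈ €756 per year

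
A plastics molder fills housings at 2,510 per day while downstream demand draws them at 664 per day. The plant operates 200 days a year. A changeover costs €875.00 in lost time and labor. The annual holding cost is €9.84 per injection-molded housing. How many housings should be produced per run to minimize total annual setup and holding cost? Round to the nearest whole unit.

Annual demand D = 664 × 200 = 132,800.
Production build-up factor (1 − d/p) = 1 − 664/2,510 = 0.7355.
Q* = √(2DS / (H(1 − d/p))) = √(2 × 132,800 × 875 / (9.84 × 0.7355)).
= √(232,400,000 / 7.2369) ≈ 5666.847.

Q* ≈ 5,667 housings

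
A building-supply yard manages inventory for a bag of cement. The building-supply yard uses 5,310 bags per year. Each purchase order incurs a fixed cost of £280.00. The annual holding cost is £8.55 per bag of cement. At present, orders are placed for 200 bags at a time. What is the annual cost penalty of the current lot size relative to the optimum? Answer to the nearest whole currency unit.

EOQ = √(2DS/H) = √(2 × 5,310 × 280 / 8.55) ≈ 589.74.
Cost at Q* = (D/Q*)S + (Q*/2)H = √(2DSH) ≈ £5,042.25.
Cost at Q = 200: (5,310/200)×280 + (200/2)×8.55 = £7,434.00 + £855.00 = £8,289.00.
Excess = £8,289.00 − £5,042.25 = £3,246.75.

Extra cost ≈ £3,247 per year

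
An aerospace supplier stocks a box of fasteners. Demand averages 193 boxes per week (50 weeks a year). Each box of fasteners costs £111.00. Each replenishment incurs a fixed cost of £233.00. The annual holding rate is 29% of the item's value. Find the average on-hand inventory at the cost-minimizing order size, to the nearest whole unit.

Annual demand D = 193 × 50 = 9,650.
Holding cost H = 0.29 × £111.00 = £32.1900 per unit per year.
The optimal lot size = √(2DS/H) = √(2 × 9,650 × 233 / 32.19) ≈ 373.76.
Average inventory = Q*/2 ≈ 373.76 / 2 = 186.881.

Average inventory ≈ 187 boxes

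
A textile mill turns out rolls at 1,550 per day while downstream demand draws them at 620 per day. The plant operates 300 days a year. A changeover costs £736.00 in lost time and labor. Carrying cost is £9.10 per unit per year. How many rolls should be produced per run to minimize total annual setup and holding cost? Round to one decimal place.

Q* ≈ 7,081.3 rolls

Annual demand D = 620 × 300 = 186,000.
Production build-up factor (1 − d/p) = 1 − 620/1,550 = 0.6000.
Q* = √(2DS / (H(1 − d/p))) = √(2 × 186,000 × 736 / (9.1 × 0.6000)).
= √(273,792,000 / 5.46) ≈ 7081.317.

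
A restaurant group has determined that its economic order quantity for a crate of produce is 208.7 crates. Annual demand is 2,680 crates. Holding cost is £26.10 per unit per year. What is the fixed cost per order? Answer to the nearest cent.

S ≈ £212.09

Invert the EOQ relation Q*² = 2DS/H.
From Q* = √(2DS/H): S = Q*²H / (2D) = 208.7² × 26.1 / (2 × 2,680) = 212.0902.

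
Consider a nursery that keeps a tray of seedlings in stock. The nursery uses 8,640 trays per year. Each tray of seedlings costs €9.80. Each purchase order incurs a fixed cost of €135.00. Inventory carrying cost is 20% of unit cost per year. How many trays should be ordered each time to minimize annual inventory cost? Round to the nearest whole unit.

Holding cost H = 0.20 × €9.80 = €1.9600 per unit per year.
EOQ = √(2DS / H) = √(2 × 8,640 × 135 / 1.96).
= √(2,332,800 / 1.96) = √1,190,204.0816 ≈ 1090.965.

Q* ≈ 1,091 trays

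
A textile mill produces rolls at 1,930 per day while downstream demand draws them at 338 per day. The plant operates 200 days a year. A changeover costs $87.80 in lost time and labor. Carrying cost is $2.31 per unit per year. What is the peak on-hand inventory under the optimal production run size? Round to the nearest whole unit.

Annual demand D = 338 × 200 = 67,600.
Production build-up factor (1 − d/p) = 1 − 338/1,930 = 0.8249.
Q* = √(2DS / (H(1 − d/p))) = √(2 × 67,600 × 87.8 / (2.31 × 0.8249)).
= √(11,870,560 / 1.9055) ≈ 2495.955.
Maximum inventory = Q*(1 − d/p) = 2495.955 × 0.8249 ≈ 2058.839.

I_max ≈ 2,059 rolls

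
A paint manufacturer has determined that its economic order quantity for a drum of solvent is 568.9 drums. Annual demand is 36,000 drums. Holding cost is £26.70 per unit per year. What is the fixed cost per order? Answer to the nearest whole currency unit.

The basic EOQ model gives Q* = √(2DS/H); rearrange for the unknown.
From Q* = √(2DS/H): S = Q*²H / (2D) = 568.9² × 26.7 / (2 × 36,000) = 120.0192.

S ≈ £120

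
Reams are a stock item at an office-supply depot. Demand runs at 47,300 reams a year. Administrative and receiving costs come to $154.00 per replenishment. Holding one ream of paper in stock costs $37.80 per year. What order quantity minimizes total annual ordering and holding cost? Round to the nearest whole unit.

Q* ≈ 621 reams

EOQ = √(2DS / H) = √(2 × 47,300 × 154 / 37.8).
= √(14,568,400 / 37.8) = √385,407.4074 ≈ 620.812.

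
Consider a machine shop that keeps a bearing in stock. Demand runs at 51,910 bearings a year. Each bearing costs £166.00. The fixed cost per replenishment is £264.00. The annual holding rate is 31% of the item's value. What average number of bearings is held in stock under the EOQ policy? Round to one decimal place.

Holding cost H = 0.31 × £166.00 = £51.4600 per unit per year.
Q* = √(2DS/H) = √(2 × 51,910 × 264 / 51.46) ≈ 729.81.
Average inventory = Q*/2 ≈ 729.81 / 2 = 364.903.

Average inventory ≈ 364.9 bearings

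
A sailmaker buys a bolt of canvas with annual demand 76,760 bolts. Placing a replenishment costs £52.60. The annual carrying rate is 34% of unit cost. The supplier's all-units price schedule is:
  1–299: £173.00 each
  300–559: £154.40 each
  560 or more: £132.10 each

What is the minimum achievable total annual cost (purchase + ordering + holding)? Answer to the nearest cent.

Holding cost per unit per year at price C is H = 0.34·C.
Candidates are each tier's EOQ (if it falls in that tier) and each price-break quantity.
Tier 1 (£173.00): EOQ = 370.5 exceeds tier's upper bound 299, so this tier is dominated.
EOQ at £154.40 = 392.2 (feasible in tier 2): TC = 76,760×£154.40 + (76,760/392.2)×52.6 + (392.2/2)×0.34×£154.40 = £11,872,333.15.
EOQ at £132.10 = 424.0 < 560, so use break Q=560: TC = 76,760×£132.10 + (76,760/560.0)×52.6 + (560.0/2)×0.34×£132.10 = £10,159,781.88.
Lowest total cost among the candidates is at Q = 560.0.

TC* ≈ £10,159,781.88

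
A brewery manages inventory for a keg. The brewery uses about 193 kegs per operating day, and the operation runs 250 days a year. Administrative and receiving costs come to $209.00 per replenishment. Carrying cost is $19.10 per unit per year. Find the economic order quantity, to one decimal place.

Q* ≈ 1,027.6 kegs

Annual demand D = 193 × 250 = 48,250.
EOQ = √(2DS / H) = √(2 × 48,250 × 209 / 19.1).
= √(20,168,500 / 19.1) = √1,055,942.4084 ≈ 1027.591.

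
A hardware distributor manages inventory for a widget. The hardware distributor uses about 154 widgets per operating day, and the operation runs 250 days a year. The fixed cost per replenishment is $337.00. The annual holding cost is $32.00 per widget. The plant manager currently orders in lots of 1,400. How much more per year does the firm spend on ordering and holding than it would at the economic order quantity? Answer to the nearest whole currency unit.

Annual demand D = 154 × 250 = 38,500.
EOQ = √(2DS/H) = √(2 × 38,500 × 337 / 32) ≈ 900.50.
Cost at Q* = (D/Q*)S + (Q*/2)H = √(2DSH) ≈ $28,816.11.
Cost at Q = 1,400: (38,500/1,400)×337 + (1,400/2)×32 = $9,267.50 + $22,400.00 = $31,667.50.
Excess = $31,667.50 − $28,816.11 = $2,851.39.

Extra cost ≈ $2,851 per year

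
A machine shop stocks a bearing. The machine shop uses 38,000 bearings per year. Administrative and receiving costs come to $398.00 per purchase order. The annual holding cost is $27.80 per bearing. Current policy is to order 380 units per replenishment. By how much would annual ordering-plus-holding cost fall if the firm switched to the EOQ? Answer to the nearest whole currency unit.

Extra cost ≈ $16,084 per year

EOQ = √(2DS/H) = √(2 × 38,000 × 398 / 27.8) ≈ 1043.10.
Cost at Q* = (D/Q*)S + (Q*/2)H = √(2DSH) ≈ $28,998.18.
Cost at Q = 380: (38,000/380)×398 + (380/2)×27.8 = $39,800.00 + $5,282.00 = $45,082.00.
Excess = $45,082.00 − $28,998.18 = $16,083.82.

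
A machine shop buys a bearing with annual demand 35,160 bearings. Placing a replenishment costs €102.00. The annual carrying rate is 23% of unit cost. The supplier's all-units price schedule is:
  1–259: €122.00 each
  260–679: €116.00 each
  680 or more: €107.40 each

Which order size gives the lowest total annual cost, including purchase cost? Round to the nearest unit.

Holding cost per unit per year at price C is H = 0.23·C.
Candidates are each tier's EOQ (if it falls in that tier) and each price-break quantity.
Tier 1 (€122.00): EOQ = 505.6 exceeds tier's upper bound 259, so this tier is dominated.
EOQ at €116.00 = 518.5 (feasible in tier 2): TC = 35,160×€116.00 + (35,160/518.5)×102 + (518.5/2)×0.23×€116.00 = €4,092,393.51.
EOQ at €107.40 = 538.9 < 680, so use break Q=680: TC = 35,160×€107.40 + (35,160/680.0)×102 + (680.0/2)×0.23×€107.40 = €3,789,856.68.
Lowest total cost is €3,789,856.68 at Q = 680.0.

Q* ≈ 680 bearings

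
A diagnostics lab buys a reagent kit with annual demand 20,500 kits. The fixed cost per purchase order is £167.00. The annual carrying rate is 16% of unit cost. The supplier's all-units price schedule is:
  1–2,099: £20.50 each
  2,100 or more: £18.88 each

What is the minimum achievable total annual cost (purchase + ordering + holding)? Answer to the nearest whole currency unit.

Holding cost per unit per year at price C is H = 0.16·C.
For each price level, check whether its EOQ is feasible; otherwise the best quantity at that price is the breakpoint.
EOQ at £20.50 = 1444.8 (feasible in tier 1): TC = 20,500×£20.50 + (20,500/1444.8)×167 + (1444.8/2)×0.16×£20.50 = £424,989.00.
EOQ at £18.88 = 1505.5 < 2100, so use break Q=2100: TC = 20,500×£18.88 + (20,500/2100.0)×167 + (2100.0/2)×0.16×£18.88 = £391,842.08.
Lowest total cost among the candidates is at Q = 2100.0.

TC* ≈ £391,842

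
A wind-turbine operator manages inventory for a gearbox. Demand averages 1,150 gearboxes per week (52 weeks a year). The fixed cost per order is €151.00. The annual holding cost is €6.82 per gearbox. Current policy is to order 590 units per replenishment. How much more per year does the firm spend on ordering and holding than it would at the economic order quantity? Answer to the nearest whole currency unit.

Annual demand D = 1,150 × 52 = 59,800.
EOQ = √(2DS/H) = √(2 × 59,800 × 151 / 6.82) ≈ 1627.28.
Cost at Q* = (D/Q*)S + (Q*/2)H = √(2DSH) ≈ €11,098.04.
Cost at Q = 590: (59,800/590)×151 + (590/2)×6.82 = €15,304.75 + €2,011.90 = €17,316.65.
Excess = €17,316.65 − €11,098.04 = €6,218.61.

Extra cost ≈ €6,219 per year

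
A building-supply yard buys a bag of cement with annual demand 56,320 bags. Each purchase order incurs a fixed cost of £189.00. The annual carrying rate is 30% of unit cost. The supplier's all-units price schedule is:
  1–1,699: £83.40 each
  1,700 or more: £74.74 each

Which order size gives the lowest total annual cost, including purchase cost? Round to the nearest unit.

Holding cost per unit per year at price C is H = 0.30·C.
For each price level, check whether its EOQ is feasible; otherwise the best quantity at that price is the breakpoint.
EOQ at £83.40 = 922.4 (feasible in tier 1): TC = 56,320×£83.40 + (56,320/922.4)×189 + (922.4/2)×0.30×£83.40 = £4,720,167.21.
EOQ at £74.74 = 974.4 < 1700, so use break Q=1700: TC = 56,320×£74.74 + (56,320/1700.0)×189 + (1700.0/2)×0.30×£74.74 = £4,234,676.96.
Lowest total cost is £4,234,676.96 at Q = 1700.0.

Q* ≈ 1,700 bags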